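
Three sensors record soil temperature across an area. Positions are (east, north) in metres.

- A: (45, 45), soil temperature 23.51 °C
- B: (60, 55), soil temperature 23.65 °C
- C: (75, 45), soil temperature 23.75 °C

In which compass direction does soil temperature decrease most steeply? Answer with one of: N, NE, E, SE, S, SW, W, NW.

W

Taking A as reference: B−A = (15, 10, +0.14); C−A = (30, 0, +0.24).
Solve a·Δx + b·Δy = ΔT: det = 15·0 − 30·10 = -300.
∂T/∂x = [(+0.14)·0 − (+0.24)·10] / -300 = +0.008000
∂T/∂y = [15·(+0.24) − 30·(+0.14)] / -300 = +0.002000
Steepest decrease is along −∇f = (-0.008000 E, -0.002000 N) → west.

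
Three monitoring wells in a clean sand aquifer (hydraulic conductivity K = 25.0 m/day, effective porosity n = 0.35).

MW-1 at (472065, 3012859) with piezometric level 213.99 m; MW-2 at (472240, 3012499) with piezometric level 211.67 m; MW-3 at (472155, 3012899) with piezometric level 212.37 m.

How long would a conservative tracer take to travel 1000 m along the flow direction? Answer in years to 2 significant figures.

2.2 years

With h = a·x + b·y + c and MW-1 as origin, the differences give:
  175·a + (-360)·b = -2.32
  90·a + 40·b = -1.62
Eliminate b (×40 and ×(-360), subtract): 39400·a = -676.000 → a = ∂h/∂x = -0.01716
Back-substitute: b = ∂h/∂y = -0.001896.
|∇h| = √(-0.01716² + -0.001896²) = 0.01726
Seepage velocity v = K·i/n = 25.0 × 0.01726 / 0.35 = 1.233 m/day.
t = 1000 / 1.233 = 811 days = 2.22 years.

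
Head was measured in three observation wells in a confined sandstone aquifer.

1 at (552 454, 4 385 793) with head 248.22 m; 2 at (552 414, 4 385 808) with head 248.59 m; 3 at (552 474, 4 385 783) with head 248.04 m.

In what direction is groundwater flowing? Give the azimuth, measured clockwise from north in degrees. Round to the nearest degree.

With h = a·x + b·y + c and 1 as origin, the differences give:
  (-40)·a + 15·b = +0.37
  20·a + (-10)·b = -0.18
Eliminate b (×(-10) and ×15, subtract): 100·a = -1.000 → a = ∂h/∂x = -0.010000
Back-substitute: b = ∂h/∂y = -0.002000.
Flow direction (−∇h) has components (+0.010000 E, +0.002000 N).
Azimuth = atan2(E, N) = atan2(+0.010000, +0.002000) = 78.7° ≈ 079°.

079°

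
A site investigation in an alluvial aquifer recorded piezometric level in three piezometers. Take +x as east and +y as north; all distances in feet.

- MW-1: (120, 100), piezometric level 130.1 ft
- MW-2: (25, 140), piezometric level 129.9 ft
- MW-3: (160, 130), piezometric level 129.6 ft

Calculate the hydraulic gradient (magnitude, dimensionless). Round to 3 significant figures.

Differences from MW-1: to MW-2 (Δx, Δy, Δh) = (-95, 40, -0.2); to MW-3 = (40, 30, -0.5).
Solve a·Δx + b·Δy = Δh: det = (-95)·30 − 40·40 = -4450.
∂h/∂x = [(-0.2)·30 − (-0.5)·40] / -4450 = -0.003146
∂h/∂y = [(-95)·(-0.5) − 40·(-0.2)] / -4450 = -0.01247
|∇h| = √(-0.003146² + -0.01247²) = 0.01286

0.0129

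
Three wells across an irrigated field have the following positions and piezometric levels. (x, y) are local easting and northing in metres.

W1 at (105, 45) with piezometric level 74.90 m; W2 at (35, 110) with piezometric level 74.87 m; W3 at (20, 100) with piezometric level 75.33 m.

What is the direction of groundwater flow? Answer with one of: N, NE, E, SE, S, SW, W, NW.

NE

With h = a·x + b·y + c and W1 as origin, the differences give:
  (-70)·a + 65·b = -0.03
  (-85)·a + 55·b = +0.43
Eliminate b (×55 and ×65, subtract): 1675·a = -29.600 → a = ∂h/∂x = -0.01767
Back-substitute: b = ∂h/∂y = -0.01949.
Flow = −∇h = (+0.01767 east, +0.01949 north), which points northeast.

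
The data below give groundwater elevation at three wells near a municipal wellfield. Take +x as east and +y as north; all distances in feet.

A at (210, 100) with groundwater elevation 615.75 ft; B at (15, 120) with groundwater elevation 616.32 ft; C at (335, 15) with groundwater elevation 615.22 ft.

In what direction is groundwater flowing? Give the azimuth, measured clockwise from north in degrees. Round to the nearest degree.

With h = a·x + b·y + c and A as origin, the differences give:
  (-195)·a + 20·b = +0.57
  125·a + (-85)·b = -0.53
Eliminate b (×(-85) and ×20, subtract): 14075·a = -37.850 → a = ∂h/∂x = -0.002689
Back-substitute: b = ∂h/∂y = +0.002281.
Flow direction (−∇h) has components (+0.002689 E, -0.002281 N).
Azimuth = atan2(E, N) = atan2(+0.002689, -0.002281) = 130.3° ≈ 130°.

130°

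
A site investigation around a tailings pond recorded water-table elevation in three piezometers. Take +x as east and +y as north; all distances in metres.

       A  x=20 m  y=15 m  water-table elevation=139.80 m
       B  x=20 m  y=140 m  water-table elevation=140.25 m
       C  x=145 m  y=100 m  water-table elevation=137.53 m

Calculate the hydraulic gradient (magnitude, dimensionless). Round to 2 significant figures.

0.021

Differences from A: to B (Δx, Δy, Δh) = (0, 125, +0.45); to C = (125, 85, -2.27).
Determinant of the coordinate differences = 0·85 − 125·125 = -15625.
∂h/∂x = [(+0.45)·85 − (-2.27)·125] / -15625 = -0.02061
∂h/∂y = [0·(-2.27) − 125·(+0.45)] / -15625 = +0.003600
|∇h| = √(-0.02061² + 0.003600²) = 0.02092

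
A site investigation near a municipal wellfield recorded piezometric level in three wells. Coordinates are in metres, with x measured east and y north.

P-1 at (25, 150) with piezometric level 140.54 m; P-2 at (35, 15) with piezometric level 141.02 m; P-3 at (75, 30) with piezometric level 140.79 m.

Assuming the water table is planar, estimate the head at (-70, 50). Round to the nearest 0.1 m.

Taking P-1 as reference: P-2−P-1 = (10, -135, +0.48); P-3−P-1 = (50, -120, +0.25).
Determinant of the coordinate differences = 10·(-120) − 50·(-135) = 5550.
∂h/∂x = [(+0.48)·(-120) − (+0.25)·(-135)] / 5550 = -0.004297
∂h/∂y = [10·(+0.25) − 50·(+0.48)] / 5550 = -0.003874
h(-70, 50) = 140.54 + (-0.004297)·(-95) + (-0.003874)·(-100) = 140.54 +0.408 +0.387 = 141.336 m.

141.3 m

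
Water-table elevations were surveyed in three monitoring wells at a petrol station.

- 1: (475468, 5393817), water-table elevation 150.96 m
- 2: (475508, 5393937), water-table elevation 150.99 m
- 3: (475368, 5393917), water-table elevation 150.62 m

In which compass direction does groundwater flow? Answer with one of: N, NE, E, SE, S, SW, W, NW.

Differences from 1: to 2 (Δx, Δy, Δh) = (40, 120, +0.03); to 3 = (-100, 100, -0.34).
Solve a·Δx + b·Δy = Δh: det = 40·100 − (-100)·120 = 16000.
∂h/∂x = [(+0.03)·100 − (-0.34)·120] / 16000 = +0.002738
∂h/∂y = [40·(-0.34) − (-100)·(+0.03)] / 16000 = -0.0006625
Flow = −∇h = (-0.002738 east, +0.0006625 north), which points west.

W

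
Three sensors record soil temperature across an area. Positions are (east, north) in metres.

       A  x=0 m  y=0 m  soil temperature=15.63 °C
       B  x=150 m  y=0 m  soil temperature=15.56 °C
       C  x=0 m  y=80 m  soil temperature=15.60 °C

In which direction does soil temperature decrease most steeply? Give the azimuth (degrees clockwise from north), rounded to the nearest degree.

∂T/∂x = (15.56 − 15.63) / (150 − 0) = -0.0004667
∂T/∂y = (15.60 − 15.63) / (80 − 0) = -0.0003750
Steepest decrease is along −∇f: components (+0.0004667 E, +0.0003750 N).
Azimuth = atan2(+0.0004667, +0.0003750) = 51.2° ≈ 051°.

051°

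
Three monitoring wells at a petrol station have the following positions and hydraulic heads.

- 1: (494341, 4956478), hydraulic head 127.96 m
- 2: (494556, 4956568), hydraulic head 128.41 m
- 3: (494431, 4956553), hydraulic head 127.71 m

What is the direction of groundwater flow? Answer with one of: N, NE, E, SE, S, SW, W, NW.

NW

With h = a·x + b·y + c and 1 as origin, the differences give:
  215·a + 90·b = +0.45
  90·a + 75·b = -0.25
Eliminate b (×75 and ×90, subtract): 8025·a = 56.250 → a = ∂h/∂x = +0.007009
Back-substitute: b = ∂h/∂y = -0.01174.
Flow = −∇h = (-0.007009 east, +0.01174 north), which points northwest.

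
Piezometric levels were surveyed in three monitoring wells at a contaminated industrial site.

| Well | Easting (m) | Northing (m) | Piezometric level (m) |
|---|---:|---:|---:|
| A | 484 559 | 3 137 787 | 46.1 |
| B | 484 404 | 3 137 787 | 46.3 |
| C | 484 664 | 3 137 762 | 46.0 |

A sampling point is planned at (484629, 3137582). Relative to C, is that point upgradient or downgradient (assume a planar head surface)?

Taking A as reference: B−A = (-155, 0, +0.2); C−A = (105, -25, -0.1).
Solve a·Δx + b·Δy = Δh: det = (-155)·(-25) − 105·0 = 3875.
∂h/∂x = [(+0.2)·(-25) − (-0.1)·0] / 3875 = -0.001290
∂h/∂y = [(-155)·(-0.1) − 105·(+0.2)] / 3875 = -0.001419
Head at (484629, 3137582) = 46.1 + (-0.001290)·(70) + (-0.001419)·(-205) = 46.30 m.
That is higher than the 46.0 m at C, so the point is upgradient.

upgradient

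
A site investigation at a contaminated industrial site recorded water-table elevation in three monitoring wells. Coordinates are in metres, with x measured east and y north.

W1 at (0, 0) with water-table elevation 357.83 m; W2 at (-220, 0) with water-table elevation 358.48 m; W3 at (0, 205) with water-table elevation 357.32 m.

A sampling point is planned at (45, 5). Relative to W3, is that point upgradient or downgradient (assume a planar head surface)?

upgradient

∂h/∂x = (358.48 − 357.83) / (-220 − 0) = -0.002955
∂h/∂y = (357.32 − 357.83) / (205 − 0) = -0.002488
Head at (45, 5) = 357.83 + (-0.002955)·(45) + (-0.002488)·(5) = 357.68 m.
That is higher than the 357.32 m at W3, so the point is upgradient.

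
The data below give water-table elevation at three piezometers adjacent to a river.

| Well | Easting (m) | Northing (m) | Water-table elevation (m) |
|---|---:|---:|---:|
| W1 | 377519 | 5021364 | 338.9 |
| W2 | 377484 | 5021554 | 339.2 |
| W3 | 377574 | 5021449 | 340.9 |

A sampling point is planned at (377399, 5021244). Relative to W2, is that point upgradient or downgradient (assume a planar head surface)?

With h = a·x + b·y + c and W1 as origin, the differences give:
  (-35)·a + 190·b = +0.3
  55·a + 85·b = +2.0
Eliminate b (×85 and ×190, subtract): -13425·a = -354.50 → a = ∂h/∂x = +0.02641
Back-substitute: b = ∂h/∂y = +0.006443.
Head at (377399, 5021244) = 338.9 + (+0.02641)·(-120) + (+0.006443)·(-120) = 334.96 m.
That is lower than the 339.2 m at W2, so the point is downgradient.

downgradient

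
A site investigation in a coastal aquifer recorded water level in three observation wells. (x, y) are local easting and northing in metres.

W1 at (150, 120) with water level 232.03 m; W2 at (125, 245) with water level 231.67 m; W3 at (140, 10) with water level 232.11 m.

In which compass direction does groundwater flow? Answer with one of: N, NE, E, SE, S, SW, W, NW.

W

Differences from W1: to W2 (Δx, Δy, Δh) = (-25, 125, -0.36); to W3 = (-10, -110, +0.08).
Solve a·Δx + b·Δy = Δh: det = (-25)·(-110) − (-10)·125 = 4000.
∂h/∂x = [(-0.36)·(-110) − (+0.08)·125] / 4000 = +0.007400
∂h/∂y = [(-25)·(+0.08) − (-10)·(-0.36)] / 4000 = -0.001400
Flow = −∇h = (-0.007400 east, +0.001400 north), which points west.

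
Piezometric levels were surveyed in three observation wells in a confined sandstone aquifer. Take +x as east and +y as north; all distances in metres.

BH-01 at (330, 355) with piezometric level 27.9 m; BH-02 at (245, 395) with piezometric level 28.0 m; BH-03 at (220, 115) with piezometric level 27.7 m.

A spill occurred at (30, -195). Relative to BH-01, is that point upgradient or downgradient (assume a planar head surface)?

With h = a·x + b·y + c and BH-01 as origin, the differences give:
  (-85)·a + 40·b = +0.1
  (-110)·a + (-240)·b = -0.2
Eliminate b (×(-240) and ×40, subtract): 24800·a = -16.00 → a = ∂h/∂x = -0.0006452
Back-substitute: b = ∂h/∂y = +0.001129.
Head at (30, -195) = 27.9 + (-0.0006452)·(-300) + (+0.001129)·(-550) = 27.47 m.
That is lower than the 27.9 m at BH-01, so the point is downgradient.

downgradient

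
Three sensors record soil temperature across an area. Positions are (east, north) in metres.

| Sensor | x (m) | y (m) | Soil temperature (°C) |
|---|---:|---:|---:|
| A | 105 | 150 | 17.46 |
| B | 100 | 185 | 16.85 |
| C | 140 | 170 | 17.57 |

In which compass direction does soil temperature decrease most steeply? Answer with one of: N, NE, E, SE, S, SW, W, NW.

NW

Differences from A: to B (Δx, Δy, Δh) = (-5, 35, -0.61); to C = (35, 20, +0.11).
Solve a·Δx + b·Δy = ΔT: det = (-5)·20 − 35·35 = -1325.
∂T/∂x = [(-0.61)·20 − (+0.11)·35] / -1325 = +0.01211
∂T/∂y = [(-5)·(+0.11) − 35·(-0.61)] / -1325 = -0.01570
Steepest decrease is along −∇f = (-0.01211 E, +0.01570 N) → northwest.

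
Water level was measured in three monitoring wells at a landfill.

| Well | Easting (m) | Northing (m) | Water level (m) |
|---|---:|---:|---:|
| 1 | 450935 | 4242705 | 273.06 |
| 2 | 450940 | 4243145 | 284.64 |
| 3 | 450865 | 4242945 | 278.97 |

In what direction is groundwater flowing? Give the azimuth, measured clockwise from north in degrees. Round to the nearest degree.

Three-point gradient (reference 1): Δ to 2 = (5, 440, +11.58), Δ to 3 = (-70, 240, +5.91).
∂h/∂x = +0.005587, ∂h/∂y = +0.02625 (det = 32000).
Flow direction (−∇h) has components (-0.005587 E, -0.02625 N).
Azimuth = atan2(E, N) = atan2(-0.005587, -0.02625) = 192.0° ≈ 192°.

192°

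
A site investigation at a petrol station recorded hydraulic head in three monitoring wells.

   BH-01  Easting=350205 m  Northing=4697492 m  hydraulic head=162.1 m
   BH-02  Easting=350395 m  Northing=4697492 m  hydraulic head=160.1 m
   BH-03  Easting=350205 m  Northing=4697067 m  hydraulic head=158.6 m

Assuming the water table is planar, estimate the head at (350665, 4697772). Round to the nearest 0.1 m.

159.6 m

∂h/∂x = (160.1 − 162.1) / (350395 − 350205) = -0.01053
∂h/∂y = (158.6 − 162.1) / (4697067 − 4697492) = +0.008235
h(350665, 4697772) = 162.1 + (-0.01053)·(460) + (+0.008235)·(280) = 162.1 -4.842 +2.306 = 159.564 m.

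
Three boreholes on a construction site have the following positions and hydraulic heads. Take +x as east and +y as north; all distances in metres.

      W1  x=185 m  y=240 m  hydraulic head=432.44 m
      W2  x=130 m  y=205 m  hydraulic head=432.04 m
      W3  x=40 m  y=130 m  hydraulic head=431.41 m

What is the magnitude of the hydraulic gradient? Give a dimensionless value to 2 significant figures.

0.0083

Differences from W1: to W2 (Δx, Δy, Δh) = (-55, -35, -0.40); to W3 = (-145, -110, -1.03).
Solve a·Δx + b·Δy = Δh: det = (-55)·(-110) − (-145)·(-35) = 975.
∂h/∂x = [(-0.40)·(-110) − (-1.03)·(-35)] / 975 = +0.008154
∂h/∂y = [(-55)·(-1.03) − (-145)·(-0.40)] / 975 = -0.001385
|∇h| = √(0.008154² + -0.001385²) = 0.008271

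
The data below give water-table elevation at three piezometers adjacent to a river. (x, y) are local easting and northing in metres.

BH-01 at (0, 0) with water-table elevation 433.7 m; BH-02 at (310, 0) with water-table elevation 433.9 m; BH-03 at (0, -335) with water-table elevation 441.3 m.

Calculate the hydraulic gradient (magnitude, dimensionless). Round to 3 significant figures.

∂h/∂x = (433.9 − 433.7) / (310 − 0) = +0.0006452
∂h/∂y = (441.3 − 433.7) / (-335 − 0) = -0.02269
|∇h| = √(0.0006452² + -0.02269²) = 0.0227

0.0227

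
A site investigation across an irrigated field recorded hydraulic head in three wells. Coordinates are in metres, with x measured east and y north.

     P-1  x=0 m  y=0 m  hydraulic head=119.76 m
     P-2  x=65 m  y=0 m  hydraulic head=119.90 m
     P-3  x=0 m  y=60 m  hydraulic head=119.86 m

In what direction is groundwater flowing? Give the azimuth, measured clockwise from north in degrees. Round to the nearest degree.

232°

∂h/∂x = (119.90 − 119.76) / (65 − 0) = +0.002154
∂h/∂y = (119.86 − 119.76) / (60 − 0) = +0.001667
Flow direction (−∇h) has components (-0.002154 E, -0.001667 N).
Azimuth = atan2(E, N) = atan2(-0.002154, -0.001667) = 232.3° ≈ 232°.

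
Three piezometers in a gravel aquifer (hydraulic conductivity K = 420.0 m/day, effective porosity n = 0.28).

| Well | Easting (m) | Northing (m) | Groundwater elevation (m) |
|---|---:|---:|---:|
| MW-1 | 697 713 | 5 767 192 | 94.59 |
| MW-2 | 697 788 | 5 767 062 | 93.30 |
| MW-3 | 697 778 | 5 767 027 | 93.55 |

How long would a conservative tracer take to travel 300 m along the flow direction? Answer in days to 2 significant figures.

10 days

Taking MW-1 as reference: MW-2−MW-1 = (75, -130, -1.29); MW-3−MW-1 = (65, -165, -1.04).
Solve a·Δx + b·Δy = Δh: det = 75·(-165) − 65·(-130) = -3925.
∂h/∂x = [(-1.29)·(-165) − (-1.04)·(-130)] / -3925 = -0.01978
∂h/∂y = [75·(-1.04) − 65·(-1.29)] / -3925 = -0.001490
|∇h| = √(-0.01978² + -0.001490²) = 0.01984
Seepage velocity v = K·i/n = 420.0 × 0.01984 / 0.28 = 29.76 m/day.
t = 300 / 29.76 = 10.08 days.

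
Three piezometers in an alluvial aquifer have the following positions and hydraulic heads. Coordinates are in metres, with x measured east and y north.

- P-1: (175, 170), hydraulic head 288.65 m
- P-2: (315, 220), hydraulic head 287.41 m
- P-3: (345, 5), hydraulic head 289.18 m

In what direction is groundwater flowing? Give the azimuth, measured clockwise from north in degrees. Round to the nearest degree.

032°

Taking P-1 as reference: P-2−P-1 = (140, 50, -1.24); P-3−P-1 = (170, -165, +0.53).
Determinant of the coordinate differences = 140·(-165) − 170·50 = -31600.
∂h/∂x = [(-1.24)·(-165) − (+0.53)·50] / -31600 = -0.005636
∂h/∂y = [140·(+0.53) − 170·(-1.24)] / -31600 = -0.009019
Flow direction (−∇h) has components (+0.005636 E, +0.009019 N).
Azimuth = atan2(E, N) = atan2(+0.005636, +0.009019) = 32.0° ≈ 032°.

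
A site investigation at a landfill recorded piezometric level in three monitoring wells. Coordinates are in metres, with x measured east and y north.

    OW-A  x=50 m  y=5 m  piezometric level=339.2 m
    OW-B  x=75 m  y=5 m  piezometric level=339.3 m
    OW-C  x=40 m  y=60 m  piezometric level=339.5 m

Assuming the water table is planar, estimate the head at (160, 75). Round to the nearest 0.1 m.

340.1 m

Three-point gradient (reference OW-A): Δ to OW-B = (25, 0, +0.1), Δ to OW-C = (-10, 55, +0.3).
∂h/∂x = +0.004000, ∂h/∂y = +0.006182 (det = 1375).
h(160, 75) = 339.2 + (+0.004000)·(110) + (+0.006182)·(70) = 339.2 +0.440 +0.433 = 340.073 m.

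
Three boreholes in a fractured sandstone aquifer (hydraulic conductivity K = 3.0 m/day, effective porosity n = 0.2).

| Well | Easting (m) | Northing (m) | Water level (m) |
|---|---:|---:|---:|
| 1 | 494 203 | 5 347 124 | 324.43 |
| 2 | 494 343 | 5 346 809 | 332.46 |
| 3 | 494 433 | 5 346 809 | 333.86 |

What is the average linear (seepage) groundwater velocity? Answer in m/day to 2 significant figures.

0.36 m/day

Differences from 1: to 2 (Δx, Δy, Δh) = (140, -315, +8.03); to 3 = (230, -315, +9.43).
Solve a·Δx + b·Δy = Δh: det = 140·(-315) − 230·(-315) = 28350.
∂h/∂x = [(+8.03)·(-315) − (+9.43)·(-315)] / 28350 = +0.01556
∂h/∂y = [140·(+9.43) − 230·(+8.03)] / 28350 = -0.01858
|∇h| = √(0.01556² + -0.01858²) = 0.02423
Seepage velocity v = K·i/n = 3.0 × 0.02423 / 0.2 = 0.3634 m/day.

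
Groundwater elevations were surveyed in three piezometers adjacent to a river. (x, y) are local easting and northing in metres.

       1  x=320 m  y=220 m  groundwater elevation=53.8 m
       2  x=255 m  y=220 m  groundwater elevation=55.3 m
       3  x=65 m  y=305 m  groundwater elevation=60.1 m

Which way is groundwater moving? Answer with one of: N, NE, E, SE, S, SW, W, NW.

E

With h = a·x + b·y + c and 1 as origin, the differences give:
  (-65)·a + 0·b = +1.5
  (-255)·a + 85·b = +6.3
Eliminate b (×85 and ×0, subtract): -5525·a = 127.50 → a = ∂h/∂x = -0.02308
Back-substitute: b = ∂h/∂y = +0.004887.
Flow = −∇h = (+0.02308 east, -0.004887 north), which points east.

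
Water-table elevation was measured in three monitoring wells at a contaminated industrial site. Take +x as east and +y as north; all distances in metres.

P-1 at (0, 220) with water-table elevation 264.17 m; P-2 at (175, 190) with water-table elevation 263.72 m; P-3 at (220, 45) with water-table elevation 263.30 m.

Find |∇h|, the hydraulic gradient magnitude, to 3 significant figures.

0.00312

Differences from P-1: to P-2 (Δx, Δy, Δh) = (175, -30, -0.45); to P-3 = (220, -175, -0.87).
Solve a·Δx + b·Δy = Δh: det = 175·(-175) − 220·(-30) = -24025.
∂h/∂x = [(-0.45)·(-175) − (-0.87)·(-30)] / -24025 = -0.002191
∂h/∂y = [175·(-0.87) − 220·(-0.45)] / -24025 = +0.002216
|∇h| = √(-0.002191² + 0.002216²) = 0.003116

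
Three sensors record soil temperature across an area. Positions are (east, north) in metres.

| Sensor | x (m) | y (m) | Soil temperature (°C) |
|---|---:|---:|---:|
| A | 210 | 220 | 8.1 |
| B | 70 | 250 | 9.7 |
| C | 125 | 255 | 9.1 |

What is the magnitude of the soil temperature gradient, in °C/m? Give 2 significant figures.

Differences from A: to B (Δx, Δy, Δh) = (-140, 30, +1.6); to C = (-85, 35, +1.0).
Determinant of the coordinate differences = (-140)·35 − (-85)·30 = -2350.
∂T/∂x = [(+1.6)·35 − (+1.0)·30] / -2350 = -0.01106
∂T/∂y = [(-140)·(+1.0) − (-85)·(+1.6)] / -2350 = +0.001702
|∇f| = √(-0.01106² + 0.001702²) = 0.01119 °C/m

0.011 °C/m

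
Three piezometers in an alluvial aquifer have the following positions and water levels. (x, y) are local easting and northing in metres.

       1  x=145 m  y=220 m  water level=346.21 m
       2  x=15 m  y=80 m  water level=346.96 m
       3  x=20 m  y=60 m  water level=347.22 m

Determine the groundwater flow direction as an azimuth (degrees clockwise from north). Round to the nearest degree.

Taking 1 as reference: 2−1 = (-130, -140, +0.75); 3−1 = (-125, -160, +1.01).
Solve a·Δx + b·Δy = Δh: det = (-130)·(-160) − (-125)·(-140) = 3300.
∂h/∂x = [(+0.75)·(-160) − (+1.01)·(-140)] / 3300 = +0.006485
∂h/∂y = [(-130)·(+1.01) − (-125)·(+0.75)] / 3300 = -0.01138
Flow direction (−∇h) has components (-0.006485 E, +0.01138 N).
Azimuth = atan2(E, N) = atan2(-0.006485, +0.01138) = 330.3° ≈ 330°.

330°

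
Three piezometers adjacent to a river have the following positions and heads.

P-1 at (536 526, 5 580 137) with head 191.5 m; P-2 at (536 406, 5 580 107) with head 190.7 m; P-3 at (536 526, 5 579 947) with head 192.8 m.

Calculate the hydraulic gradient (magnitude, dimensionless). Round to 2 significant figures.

Taking P-1 as reference: P-2−P-1 = (-120, -30, -0.8); P-3−P-1 = (0, -190, +1.3).
Solve a·Δx + b·Δy = Δh: det = (-120)·(-190) − 0·(-30) = 22800.
∂h/∂x = [(-0.8)·(-190) − (+1.3)·(-30)] / 22800 = +0.008377
∂h/∂y = [(-120)·(+1.3) − 0·(-0.8)] / 22800 = -0.006842
|∇h| = √(0.008377² + -0.006842²) = 0.01082

0.011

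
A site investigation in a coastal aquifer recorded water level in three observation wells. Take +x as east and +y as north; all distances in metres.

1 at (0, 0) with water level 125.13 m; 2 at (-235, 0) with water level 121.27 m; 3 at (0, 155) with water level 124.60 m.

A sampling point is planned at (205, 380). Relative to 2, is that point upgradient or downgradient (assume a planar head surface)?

upgradient

∂h/∂x = (121.27 − 125.13) / (-235 − 0) = +0.01643
∂h/∂y = (124.60 − 125.13) / (155 − 0) = -0.003419
Head at (205, 380) = 125.13 + (+0.01643)·(205) + (-0.003419)·(380) = 127.20 m.
That is higher than the 121.27 m at 2, so the point is upgradient.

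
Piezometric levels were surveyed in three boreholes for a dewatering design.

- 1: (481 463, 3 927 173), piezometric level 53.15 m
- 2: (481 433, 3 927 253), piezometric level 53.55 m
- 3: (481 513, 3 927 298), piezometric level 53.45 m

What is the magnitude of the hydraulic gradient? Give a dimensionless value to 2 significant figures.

0.0050

With h = a·x + b·y + c and 1 as origin, the differences give:
  (-30)·a + 80·b = +0.40
  50·a + 125·b = +0.30
Eliminate b (×125 and ×80, subtract): -7750·a = 26.000 → a = ∂h/∂x = -0.003355
Back-substitute: b = ∂h/∂y = +0.003742.
|∇h| = √(-0.003355² + 0.003742²) = 0.005026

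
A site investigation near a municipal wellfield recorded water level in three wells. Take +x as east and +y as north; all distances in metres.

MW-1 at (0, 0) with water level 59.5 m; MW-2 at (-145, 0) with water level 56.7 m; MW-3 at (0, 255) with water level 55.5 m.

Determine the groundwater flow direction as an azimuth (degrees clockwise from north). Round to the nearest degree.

309°

∂h/∂x = (56.7 − 59.5) / (-145 − 0) = +0.01931
∂h/∂y = (55.5 − 59.5) / (255 − 0) = -0.01569
Flow direction (−∇h) has components (-0.01931 E, +0.01569 N).
Azimuth = atan2(E, N) = atan2(-0.01931, +0.01569) = 309.1° ≈ 309°.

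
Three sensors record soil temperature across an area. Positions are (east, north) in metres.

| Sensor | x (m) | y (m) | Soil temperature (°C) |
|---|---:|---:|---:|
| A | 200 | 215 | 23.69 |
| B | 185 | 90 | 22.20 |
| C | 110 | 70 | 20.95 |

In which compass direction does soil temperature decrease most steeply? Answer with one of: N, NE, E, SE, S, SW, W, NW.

SW

Taking A as reference: B−A = (-15, -125, -1.49); C−A = (-90, -145, -2.74).
Solve a·Δx + b·Δy = ΔT: det = (-15)·(-145) − (-90)·(-125) = -9075.
∂T/∂x = [(-1.49)·(-145) − (-2.74)·(-125)] / -9075 = +0.01393
∂T/∂y = [(-15)·(-2.74) − (-90)·(-1.49)] / -9075 = +0.01025
Steepest decrease is along −∇f = (-0.01393 E, -0.01025 N) → southwest.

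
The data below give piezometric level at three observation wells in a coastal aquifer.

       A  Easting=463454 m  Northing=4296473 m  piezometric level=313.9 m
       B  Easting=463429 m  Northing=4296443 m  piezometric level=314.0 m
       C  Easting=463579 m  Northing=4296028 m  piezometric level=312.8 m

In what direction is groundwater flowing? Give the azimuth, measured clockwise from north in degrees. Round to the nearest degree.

101°

Differences from A: to B (Δx, Δy, Δh) = (-25, -30, +0.1); to C = (125, -445, -1.1).
Determinant of the coordinate differences = (-25)·(-445) − 125·(-30) = 14875.
∂h/∂x = [(+0.1)·(-445) − (-1.1)·(-30)] / 14875 = -0.005210
∂h/∂y = [(-25)·(-1.1) − 125·(+0.1)] / 14875 = +0.001008
Flow direction (−∇h) has components (+0.005210 E, -0.001008 N).
Azimuth = atan2(E, N) = atan2(+0.005210, -0.001008) = 101.0° ≈ 101°.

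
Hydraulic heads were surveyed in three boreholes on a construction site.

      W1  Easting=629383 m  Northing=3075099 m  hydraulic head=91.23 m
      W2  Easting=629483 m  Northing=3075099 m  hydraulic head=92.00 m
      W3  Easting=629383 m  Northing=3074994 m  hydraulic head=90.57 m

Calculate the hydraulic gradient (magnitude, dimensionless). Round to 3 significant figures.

0.00994

∂h/∂x = (92.00 − 91.23) / (629483 − 629383) = +0.007700
∂h/∂y = (90.57 − 91.23) / (3074994 − 3075099) = +0.006286
|∇h| = √(0.007700² + 0.006286²) = 0.00994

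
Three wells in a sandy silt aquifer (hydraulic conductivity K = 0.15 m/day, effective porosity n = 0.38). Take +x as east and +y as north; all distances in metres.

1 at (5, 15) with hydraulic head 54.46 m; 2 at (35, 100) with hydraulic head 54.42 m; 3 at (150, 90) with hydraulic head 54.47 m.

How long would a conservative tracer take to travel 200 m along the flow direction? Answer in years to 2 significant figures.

1900 years

With h = a·x + b·y + c and 1 as origin, the differences give:
  30·a + 85·b = -0.04
  145·a + 75·b = +0.01
Eliminate b (×75 and ×85, subtract): -10075·a = -3.850 → a = ∂h/∂x = +0.0003821
Back-substitute: b = ∂h/∂y = -0.0006055.
|∇h| = √(0.0003821² + -0.0006055²) = 0.000716
Seepage velocity v = K·i/n = 0.15 × 0.000716 / 0.38 = 0.0002826 m/day.
t = 200 / 0.0002826 = 7.077e+05 days = 1.94e+03 years.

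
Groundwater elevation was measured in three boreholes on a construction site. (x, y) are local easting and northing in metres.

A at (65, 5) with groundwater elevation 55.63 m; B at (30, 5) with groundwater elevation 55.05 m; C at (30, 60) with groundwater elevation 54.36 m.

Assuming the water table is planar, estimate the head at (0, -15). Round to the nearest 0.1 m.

54.8 m

Differences from A: to B (Δx, Δy, Δh) = (-35, 0, -0.58); to C = (-35, 55, -1.27).
Determinant of the coordinate differences = (-35)·55 − (-35)·0 = -1925.
∂h/∂x = [(-0.58)·55 − (-1.27)·0] / -1925 = +0.01657
∂h/∂y = [(-35)·(-1.27) − (-35)·(-0.58)] / -1925 = -0.01255
h(0, -15) = 55.63 + (+0.01657)·(-65) + (-0.01255)·(-20) = 55.63 -1.077 +0.251 = 54.804 m.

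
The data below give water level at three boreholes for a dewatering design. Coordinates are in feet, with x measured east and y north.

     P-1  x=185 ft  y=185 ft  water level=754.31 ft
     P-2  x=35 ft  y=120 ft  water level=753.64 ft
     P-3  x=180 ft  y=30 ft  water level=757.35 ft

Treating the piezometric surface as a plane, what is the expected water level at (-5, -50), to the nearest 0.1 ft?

756.5 ft

Differences from P-1: to P-2 (Δx, Δy, Δh) = (-150, -65, -0.67); to P-3 = (-5, -155, +3.04).
Solve a·Δx + b·Δy = Δh: det = (-150)·(-155) − (-5)·(-65) = 22925.
∂h/∂x = [(-0.67)·(-155) − (+3.04)·(-65)] / 22925 = +0.01315
∂h/∂y = [(-150)·(+3.04) − (-5)·(-0.67)] / 22925 = -0.02004
h(-5, -50) = 754.31 + (+0.01315)·(-190) + (-0.02004)·(-235) = 754.31 -2.498 +4.709 = 756.520 ft.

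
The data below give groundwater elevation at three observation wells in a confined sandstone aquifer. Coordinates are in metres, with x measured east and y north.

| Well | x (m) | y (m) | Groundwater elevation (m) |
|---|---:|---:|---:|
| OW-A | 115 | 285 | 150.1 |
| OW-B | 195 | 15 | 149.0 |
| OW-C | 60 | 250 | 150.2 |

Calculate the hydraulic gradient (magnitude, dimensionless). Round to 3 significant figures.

0.00476

Differences from OW-A: to OW-B (Δx, Δy, Δh) = (80, -270, -1.1); to OW-C = (-55, -35, +0.1).
Solve a·Δx + b·Δy = Δh: det = 80·(-35) − (-55)·(-270) = -17650.
∂h/∂x = [(-1.1)·(-35) − (+0.1)·(-270)] / -17650 = -0.003711
∂h/∂y = [80·(+0.1) − (-55)·(-1.1)] / -17650 = +0.002975
|∇h| = √(-0.003711² + 0.002975²) = 0.004756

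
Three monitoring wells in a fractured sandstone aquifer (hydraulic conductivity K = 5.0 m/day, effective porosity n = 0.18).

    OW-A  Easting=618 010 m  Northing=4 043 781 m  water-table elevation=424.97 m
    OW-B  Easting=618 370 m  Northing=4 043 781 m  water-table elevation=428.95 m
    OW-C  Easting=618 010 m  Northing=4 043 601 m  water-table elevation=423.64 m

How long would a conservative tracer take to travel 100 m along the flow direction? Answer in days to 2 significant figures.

∂h/∂x = (428.95 − 424.97) / (618370 − 618010) = +0.01106
∂h/∂y = (423.64 − 424.97) / (4043601 − 4043781) = +0.007389
|∇h| = √(0.01106² + 0.007389²) = 0.0133
Seepage velocity v = K·i/n = 5.0 × 0.0133 / 0.18 = 0.3694 m/day.
t = 100 / 0.3694 = 270.7 days.

270 days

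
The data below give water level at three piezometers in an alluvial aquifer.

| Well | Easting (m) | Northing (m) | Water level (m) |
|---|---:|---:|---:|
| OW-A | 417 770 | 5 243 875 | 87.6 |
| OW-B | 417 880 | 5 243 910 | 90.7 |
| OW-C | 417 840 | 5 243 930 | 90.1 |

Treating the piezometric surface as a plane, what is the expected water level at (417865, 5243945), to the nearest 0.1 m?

90.9 m

Differences from OW-A: to OW-B (Δx, Δy, Δh) = (110, 35, +3.1); to OW-C = (70, 55, +2.5).
Solve a·Δx + b·Δy = Δh: det = 110·55 − 70·35 = 3600.
∂h/∂x = [(+3.1)·55 − (+2.5)·35] / 3600 = +0.02306
∂h/∂y = [110·(+2.5) − 70·(+3.1)] / 3600 = +0.01611
h(417865, 5243945) = 87.6 + (+0.02306)·(95) + (+0.01611)·(70) = 87.6 +2.190 +1.128 = 90.918 m.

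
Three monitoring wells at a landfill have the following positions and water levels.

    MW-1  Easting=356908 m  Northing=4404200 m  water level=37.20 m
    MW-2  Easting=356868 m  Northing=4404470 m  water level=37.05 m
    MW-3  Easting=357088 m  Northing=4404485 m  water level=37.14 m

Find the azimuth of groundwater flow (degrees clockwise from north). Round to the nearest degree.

318°

Differences from MW-1: to MW-2 (Δx, Δy, Δh) = (-40, 270, -0.15); to MW-3 = (180, 285, -0.06).
Determinant of the coordinate differences = (-40)·285 − 180·270 = -60000.
∂h/∂x = [(-0.15)·285 − (-0.06)·270] / -60000 = +0.0004425
∂h/∂y = [(-40)·(-0.06) − 180·(-0.15)] / -60000 = -0.0004900
Flow direction (−∇h) has components (-0.0004425 E, +0.0004900 N).
Azimuth = atan2(E, N) = atan2(-0.0004425, +0.0004900) = 317.9° ≈ 318°.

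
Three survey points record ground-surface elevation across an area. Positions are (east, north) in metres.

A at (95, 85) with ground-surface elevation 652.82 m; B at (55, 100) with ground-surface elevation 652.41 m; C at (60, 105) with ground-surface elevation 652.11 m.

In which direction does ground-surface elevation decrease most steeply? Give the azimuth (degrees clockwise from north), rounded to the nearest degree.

010°

Three-point gradient (reference A): Δ to B = (-40, 15, -0.41), Δ to C = (-35, 20, -0.71).
∂z/∂x = -0.008909, ∂z/∂y = -0.05109 (det = -275).
Steepest decrease is along −∇f: components (+0.008909 E, +0.05109 N).
Azimuth = atan2(+0.008909, +0.05109) = 9.9° ≈ 010°.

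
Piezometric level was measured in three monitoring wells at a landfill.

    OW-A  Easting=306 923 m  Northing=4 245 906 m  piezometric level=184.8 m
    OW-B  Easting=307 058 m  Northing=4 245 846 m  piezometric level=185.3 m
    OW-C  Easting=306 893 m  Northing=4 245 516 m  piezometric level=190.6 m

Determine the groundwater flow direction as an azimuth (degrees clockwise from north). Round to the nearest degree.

With h = a·x + b·y + c and OW-A as origin, the differences give:
  135·a + (-60)·b = +0.5
  (-30)·a + (-390)·b = +5.8
Eliminate b (×(-390) and ×(-60), subtract): -54450·a = 153.00 → a = ∂h/∂x = -0.002810
Back-substitute: b = ∂h/∂y = -0.01466.
Flow direction (−∇h) has components (+0.002810 E, +0.01466 N).
Azimuth = atan2(E, N) = atan2(+0.002810, +0.01466) = 10.9° ≈ 011°.

011°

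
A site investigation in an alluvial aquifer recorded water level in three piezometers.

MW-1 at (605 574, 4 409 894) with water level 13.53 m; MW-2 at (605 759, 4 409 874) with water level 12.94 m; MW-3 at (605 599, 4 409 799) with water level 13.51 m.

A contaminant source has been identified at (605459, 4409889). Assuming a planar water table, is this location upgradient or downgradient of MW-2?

upgradient

Taking MW-1 as reference: MW-2−MW-1 = (185, -20, -0.59); MW-3−MW-1 = (25, -95, -0.02).
Solve a·Δx + b·Δy = Δh: det = 185·(-95) − 25·(-20) = -17075.
∂h/∂x = [(-0.59)·(-95) − (-0.02)·(-20)] / -17075 = -0.003259
∂h/∂y = [185·(-0.02) − 25·(-0.59)] / -17075 = -0.0006471
Head at (605459, 4409889) = 13.53 + (-0.003259)·(-115) + (-0.0006471)·(-5) = 13.91 m.
That is higher than the 12.94 m at MW-2, so the point is upgradient.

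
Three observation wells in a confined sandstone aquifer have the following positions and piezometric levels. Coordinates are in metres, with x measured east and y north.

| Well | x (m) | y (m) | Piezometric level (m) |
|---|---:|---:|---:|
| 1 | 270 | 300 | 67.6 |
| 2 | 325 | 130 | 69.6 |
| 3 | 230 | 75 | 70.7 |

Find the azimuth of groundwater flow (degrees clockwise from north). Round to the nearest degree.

017°

Differences from 1: to 2 (Δx, Δy, Δh) = (55, -170, +2.0); to 3 = (-40, -225, +3.1).
Solve a·Δx + b·Δy = Δh: det = 55·(-225) − (-40)·(-170) = -19175.
∂h/∂x = [(+2.0)·(-225) − (+3.1)·(-170)] / -19175 = -0.004016
∂h/∂y = [55·(+3.1) − (-40)·(+2.0)] / -19175 = -0.01306
Flow direction (−∇h) has components (+0.004016 E, +0.01306 N).
Azimuth = atan2(E, N) = atan2(+0.004016, +0.01306) = 17.1° ≈ 017°.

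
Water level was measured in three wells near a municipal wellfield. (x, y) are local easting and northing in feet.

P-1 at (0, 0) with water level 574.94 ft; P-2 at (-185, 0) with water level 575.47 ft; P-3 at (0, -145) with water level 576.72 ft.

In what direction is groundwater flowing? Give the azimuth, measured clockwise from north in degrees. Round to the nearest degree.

∂h/∂x = (575.47 − 574.94) / (-185 − 0) = -0.002865
∂h/∂y = (576.72 − 574.94) / (-145 − 0) = -0.01228
Flow direction (−∇h) has components (+0.002865 E, +0.01228 N).
Azimuth = atan2(E, N) = atan2(+0.002865, +0.01228) = 13.1° ≈ 013°.

013°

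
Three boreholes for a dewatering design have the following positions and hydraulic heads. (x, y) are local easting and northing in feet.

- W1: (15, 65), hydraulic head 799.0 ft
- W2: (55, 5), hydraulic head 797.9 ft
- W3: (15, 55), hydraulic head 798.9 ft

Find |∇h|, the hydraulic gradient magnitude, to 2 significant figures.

0.016

Differences from W1: to W2 (Δx, Δy, Δh) = (40, -60, -1.1); to W3 = (0, -10, -0.1).
Determinant of the coordinate differences = 40·(-10) − 0·(-60) = -400.
∂h/∂x = [(-1.1)·(-10) − (-0.1)·(-60)] / -400 = -0.01250
∂h/∂y = [40·(-0.1) − 0·(-1.1)] / -400 = +0.01000
|∇h| = √(-0.01250² + 0.01000²) = 0.01601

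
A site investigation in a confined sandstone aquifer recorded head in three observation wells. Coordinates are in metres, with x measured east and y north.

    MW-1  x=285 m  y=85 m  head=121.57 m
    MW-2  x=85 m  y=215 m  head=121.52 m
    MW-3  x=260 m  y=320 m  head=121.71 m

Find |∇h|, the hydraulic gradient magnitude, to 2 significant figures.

Differences from MW-1: to MW-2 (Δx, Δy, Δh) = (-200, 130, -0.05); to MW-3 = (-25, 235, +0.14).
Determinant of the coordinate differences = (-200)·235 − (-25)·130 = -43750.
∂h/∂x = [(-0.05)·235 − (+0.14)·130] / -43750 = +0.0006846
∂h/∂y = [(-200)·(+0.14) − (-25)·(-0.05)] / -43750 = +0.0006686
|∇h| = √(0.0006846² + 0.0006686²) = 0.0009569

0.00096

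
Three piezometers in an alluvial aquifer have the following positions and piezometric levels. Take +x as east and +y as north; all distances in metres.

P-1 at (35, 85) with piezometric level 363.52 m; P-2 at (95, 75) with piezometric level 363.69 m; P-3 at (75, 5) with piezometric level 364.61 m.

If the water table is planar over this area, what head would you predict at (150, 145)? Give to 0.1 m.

362.8 m

With h = a·x + b·y + c and P-1 as origin, the differences give:
  60·a + (-10)·b = +0.17
  40·a + (-80)·b = +1.09
Eliminate b (×(-80) and ×(-10), subtract): -4400·a = -2.700 → a = ∂h/∂x = +0.0006136
Back-substitute: b = ∂h/∂y = -0.01332.
h(150, 145) = 363.52 + (+0.0006136)·(115) + (-0.01332)·(60) = 363.52 +0.071 -0.799 = 362.791 m.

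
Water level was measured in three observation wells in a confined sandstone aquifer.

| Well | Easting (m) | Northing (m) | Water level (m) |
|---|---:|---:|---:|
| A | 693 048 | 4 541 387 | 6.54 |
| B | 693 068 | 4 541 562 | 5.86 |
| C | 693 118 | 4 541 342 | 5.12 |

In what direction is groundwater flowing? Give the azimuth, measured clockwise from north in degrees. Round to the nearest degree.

With h = a·x + b·y + c and A as origin, the differences give:
  20·a + 175·b = -0.68
  70·a + (-45)·b = -1.42
Eliminate b (×(-45) and ×175, subtract): -13150·a = 279.100 → a = ∂h/∂x = -0.02122
Back-substitute: b = ∂h/∂y = -0.001460.
Flow direction (−∇h) has components (+0.02122 E, +0.001460 N).
Azimuth = atan2(E, N) = atan2(+0.02122, +0.001460) = 86.1° ≈ 086°.

086°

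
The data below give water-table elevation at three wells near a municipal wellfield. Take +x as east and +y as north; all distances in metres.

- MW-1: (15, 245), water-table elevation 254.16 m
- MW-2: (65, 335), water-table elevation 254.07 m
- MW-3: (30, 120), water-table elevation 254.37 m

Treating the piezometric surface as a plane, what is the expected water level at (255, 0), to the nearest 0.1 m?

254.8 m

With h = a·x + b·y + c and MW-1 as origin, the differences give:
  50·a + 90·b = -0.09
  15·a + (-125)·b = +0.21
Eliminate b (×(-125) and ×90, subtract): -7600·a = -7.650 → a = ∂h/∂x = +0.001007
Back-substitute: b = ∂h/∂y = -0.001559.
h(255, 0) = 254.16 + (+0.001007)·(240) + (-0.001559)·(-245) = 254.16 +0.242 +0.382 = 254.784 m.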